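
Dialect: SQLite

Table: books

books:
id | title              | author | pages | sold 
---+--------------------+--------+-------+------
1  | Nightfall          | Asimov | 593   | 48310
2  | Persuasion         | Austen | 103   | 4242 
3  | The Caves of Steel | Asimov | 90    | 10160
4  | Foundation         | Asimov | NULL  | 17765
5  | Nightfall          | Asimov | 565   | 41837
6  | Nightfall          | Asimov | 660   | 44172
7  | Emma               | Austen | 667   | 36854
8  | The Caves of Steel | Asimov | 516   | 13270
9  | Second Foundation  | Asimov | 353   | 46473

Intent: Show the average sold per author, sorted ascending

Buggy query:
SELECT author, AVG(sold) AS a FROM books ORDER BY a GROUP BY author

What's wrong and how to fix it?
Bug: ORDER BY appears before GROUP BY; SQL clause order requires GROUP BY first

Fix: Reorder: SELECT … FROM … GROUP BY … ORDER BY …

Corrected query:
SELECT author, AVG(sold) AS a FROM books GROUP BY author ORDER BY a

Result:
author | a           
-------+-------------
Austen | 20548       
Asimov | 31712.428571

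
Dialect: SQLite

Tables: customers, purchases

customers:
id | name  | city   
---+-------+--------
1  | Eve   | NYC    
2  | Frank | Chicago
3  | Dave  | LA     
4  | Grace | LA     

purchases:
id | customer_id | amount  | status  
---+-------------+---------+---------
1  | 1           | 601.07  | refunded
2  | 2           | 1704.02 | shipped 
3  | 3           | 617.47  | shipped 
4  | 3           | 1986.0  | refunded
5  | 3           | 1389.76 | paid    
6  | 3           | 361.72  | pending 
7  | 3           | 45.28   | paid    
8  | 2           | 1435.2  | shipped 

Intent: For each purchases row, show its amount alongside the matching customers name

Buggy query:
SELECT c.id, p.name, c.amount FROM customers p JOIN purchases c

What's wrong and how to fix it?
Bug: Missing join condition: each purchases row is matched to all customers rows instead of just its own

Fix: Add ON c.customer_id = p.id to the JOIN

Corrected query:
SELECT c.id, p.name, c.amount FROM customers p JOIN purchases c ON c.customer_id = p.id

Result:
id | name  | amount 
---+-------+--------
1  | Eve   | 601.07 
2  | Frank | 1704.02
3  | Dave  | 617.47 
4  | Dave  | 1986   
5  | Dave  | 1389.76
6  | Dave  | 361.72 
7  | Dave  | 45.28  
8  | Frank | 1435.2 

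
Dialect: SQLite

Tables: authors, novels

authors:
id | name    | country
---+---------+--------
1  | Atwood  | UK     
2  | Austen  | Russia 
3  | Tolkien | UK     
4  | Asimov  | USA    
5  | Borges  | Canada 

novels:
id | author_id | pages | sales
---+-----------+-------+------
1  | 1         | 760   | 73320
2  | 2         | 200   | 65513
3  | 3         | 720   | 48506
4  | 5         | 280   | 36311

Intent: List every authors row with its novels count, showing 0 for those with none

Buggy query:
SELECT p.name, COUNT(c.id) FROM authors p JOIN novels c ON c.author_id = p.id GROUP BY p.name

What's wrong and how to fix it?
Bug: An inner join excludes parents with zero children

Fix: Use LEFT JOIN so parents without children still appear (COUNT(c.id) gives 0)

Corrected query:
SELECT p.name, COUNT(c.id) FROM authors p LEFT JOIN novels c ON c.author_id = p.id GROUP BY p.name

Result:
name    | COUNT(c.id)
--------+------------
Asimov  | 0          
Atwood  | 1          
Austen  | 1          
Borges  | 1          
Tolkien | 1          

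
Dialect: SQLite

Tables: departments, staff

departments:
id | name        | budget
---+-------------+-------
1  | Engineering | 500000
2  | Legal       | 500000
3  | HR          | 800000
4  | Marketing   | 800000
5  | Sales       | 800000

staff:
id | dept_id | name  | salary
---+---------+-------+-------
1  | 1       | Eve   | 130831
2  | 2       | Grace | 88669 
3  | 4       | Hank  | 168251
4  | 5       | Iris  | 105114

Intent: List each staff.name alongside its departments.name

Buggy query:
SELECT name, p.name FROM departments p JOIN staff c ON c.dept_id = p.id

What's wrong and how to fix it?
Bug: Both tables have a 'name' column; the unqualified reference is ambiguous

Fix: Qualify the column with its table alias (c.name)

Corrected query:
SELECT c.name, p.name FROM departments p JOIN staff c ON c.dept_id = p.id

Result:
name  | name       
------+------------
Eve   | Engineering
Grace | Legal      
Hank  | Marketing  
Iris  | Sales      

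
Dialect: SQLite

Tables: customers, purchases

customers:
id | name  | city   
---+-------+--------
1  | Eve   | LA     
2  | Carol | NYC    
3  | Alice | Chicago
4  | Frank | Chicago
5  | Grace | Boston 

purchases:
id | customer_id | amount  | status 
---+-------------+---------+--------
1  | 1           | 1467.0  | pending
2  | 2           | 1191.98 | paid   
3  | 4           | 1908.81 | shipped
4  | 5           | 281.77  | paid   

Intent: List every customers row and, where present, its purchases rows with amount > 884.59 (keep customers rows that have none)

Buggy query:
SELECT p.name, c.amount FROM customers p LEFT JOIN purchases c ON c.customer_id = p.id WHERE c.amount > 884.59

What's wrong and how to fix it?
Bug: A WHERE condition on the right-hand table after LEFT JOIN drops unmatched parents

Fix: Put 'c.amount > 884.59' in the JOIN's ON clause instead of WHERE

Corrected query:
SELECT p.name, c.amount FROM customers p LEFT JOIN purchases c ON c.customer_id = p.id AND c.amount > 884.59

Result:
name  | amount 
------+--------
Eve   | 1467   
Carol | 1191.98
Alice | NULL   
Frank | 1908.81
Grace | NULL   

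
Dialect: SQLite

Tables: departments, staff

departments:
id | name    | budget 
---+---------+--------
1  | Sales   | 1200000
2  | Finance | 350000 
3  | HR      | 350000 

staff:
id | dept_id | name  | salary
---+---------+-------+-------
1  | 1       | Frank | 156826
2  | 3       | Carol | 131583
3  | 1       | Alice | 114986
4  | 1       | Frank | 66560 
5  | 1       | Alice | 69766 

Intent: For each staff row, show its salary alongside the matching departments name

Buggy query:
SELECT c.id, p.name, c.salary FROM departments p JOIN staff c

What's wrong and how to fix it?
Bug: JOIN with no ON clause produces a cartesian product; every staff row pairs with every departments row

Fix: Add ON c.dept_id = p.id to the JOIN

Corrected query:
SELECT c.id, p.name, c.salary FROM departments p JOIN staff c ON c.dept_id = p.id

Result:
id | name  | salary
---+-------+-------
1  | Sales | 156826
2  | HR    | 131583
3  | Sales | 114986
4  | Sales | 66560 
5  | Sales | 69766 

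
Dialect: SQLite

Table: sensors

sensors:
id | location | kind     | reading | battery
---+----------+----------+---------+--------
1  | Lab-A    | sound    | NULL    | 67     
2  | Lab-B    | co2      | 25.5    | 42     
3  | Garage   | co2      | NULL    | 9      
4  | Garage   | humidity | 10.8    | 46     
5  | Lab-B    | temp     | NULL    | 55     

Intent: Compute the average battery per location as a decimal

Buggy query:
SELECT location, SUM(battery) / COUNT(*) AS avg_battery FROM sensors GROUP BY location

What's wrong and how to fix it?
Bug: SUM(battery) and COUNT(*) are both integers; the division truncates the fractional part

Fix: Multiply by 1.0 (or CAST to REAL) to force floating-point division

Corrected query:
SELECT location, SUM(battery) * 1.0 / COUNT(*) AS avg_battery FROM sensors GROUP BY location

Result:
location | avg_battery
---------+------------
Garage   | 27.5       
Lab-A    | 67         
Lab-B    | 48.5       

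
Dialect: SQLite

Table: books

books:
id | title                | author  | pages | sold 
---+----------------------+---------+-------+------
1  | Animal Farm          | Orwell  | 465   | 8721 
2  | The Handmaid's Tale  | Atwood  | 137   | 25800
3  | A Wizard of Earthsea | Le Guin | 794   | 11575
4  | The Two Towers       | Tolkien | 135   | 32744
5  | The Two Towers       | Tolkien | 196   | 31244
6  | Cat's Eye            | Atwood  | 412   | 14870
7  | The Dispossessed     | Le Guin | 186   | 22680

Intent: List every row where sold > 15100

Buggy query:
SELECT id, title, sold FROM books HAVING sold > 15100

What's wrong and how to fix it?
Bug: This is a non-aggregate query (no GROUP BY, no aggregates), so in SQLite the HAVING clause is invalid here; a row-level condition belongs in WHERE

Fix: Replace HAVING with WHERE since the condition applies to individual rows

Corrected query:
SELECT id, title, sold FROM books WHERE sold > 15100

Result:
id | title               | sold 
---+---------------------+------
2  | The Handmaid's Tale | 25800
4  | The Two Towers      | 32744
5  | The Two Towers      | 31244
7  | The Dispossessed    | 22680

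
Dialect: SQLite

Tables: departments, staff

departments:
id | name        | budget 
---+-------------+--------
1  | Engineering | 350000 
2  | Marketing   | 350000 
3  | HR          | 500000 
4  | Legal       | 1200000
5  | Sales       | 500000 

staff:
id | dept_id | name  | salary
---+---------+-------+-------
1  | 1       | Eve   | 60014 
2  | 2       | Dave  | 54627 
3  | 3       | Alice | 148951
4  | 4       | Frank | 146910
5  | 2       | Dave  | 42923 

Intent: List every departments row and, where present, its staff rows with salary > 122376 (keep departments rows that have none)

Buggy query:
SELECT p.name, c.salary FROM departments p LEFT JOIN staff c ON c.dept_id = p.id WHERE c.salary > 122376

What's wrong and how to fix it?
Bug: A WHERE condition on the right-hand table after LEFT JOIN drops unmatched parents

Fix: Move the right-table condition into the ON clause so unmatched parents are kept

Corrected query:
SELECT p.name, c.salary FROM departments p LEFT JOIN staff c ON c.dept_id = p.id AND c.salary > 122376

Result:
name        | salary
------------+-------
Engineering | NULL  
Marketing   | NULL  
HR          | 148951
Legal       | 146910
Sales       | NULL  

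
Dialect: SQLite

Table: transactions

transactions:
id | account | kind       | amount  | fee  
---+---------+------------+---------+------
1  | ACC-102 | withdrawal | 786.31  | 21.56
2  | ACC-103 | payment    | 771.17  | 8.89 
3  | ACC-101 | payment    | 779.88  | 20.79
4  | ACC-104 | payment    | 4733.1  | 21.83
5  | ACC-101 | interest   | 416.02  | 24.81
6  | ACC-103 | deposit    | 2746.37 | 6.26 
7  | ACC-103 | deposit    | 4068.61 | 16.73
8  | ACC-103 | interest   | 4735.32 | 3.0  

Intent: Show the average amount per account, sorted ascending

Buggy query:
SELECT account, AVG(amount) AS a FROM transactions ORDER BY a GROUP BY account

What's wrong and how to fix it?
Bug: ORDER BY appears before GROUP BY; SQL clause order requires GROUP BY first

Fix: Move ORDER BY to the end, after GROUP BY

Corrected query:
SELECT account, AVG(amount) AS a FROM transactions GROUP BY account ORDER BY a

Result:
account | a        
--------+----------
ACC-101 | 597.95   
ACC-102 | 786.31   
ACC-103 | 3080.3675
ACC-104 | 4733.1   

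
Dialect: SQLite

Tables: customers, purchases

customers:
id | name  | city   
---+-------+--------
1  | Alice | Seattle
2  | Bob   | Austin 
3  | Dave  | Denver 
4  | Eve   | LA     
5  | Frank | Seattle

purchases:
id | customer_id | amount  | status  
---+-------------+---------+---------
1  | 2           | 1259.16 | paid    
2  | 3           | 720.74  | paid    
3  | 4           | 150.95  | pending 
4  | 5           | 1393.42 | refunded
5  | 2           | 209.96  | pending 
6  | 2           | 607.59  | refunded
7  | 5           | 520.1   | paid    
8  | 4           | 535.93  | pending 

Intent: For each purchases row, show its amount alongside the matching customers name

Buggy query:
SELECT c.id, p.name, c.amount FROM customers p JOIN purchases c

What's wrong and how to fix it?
Bug: JOIN with no ON clause produces a cartesian product; every purchases row pairs with every customers row

Fix: Add ON c.customer_id = p.id to the JOIN

Corrected query:
SELECT c.id, p.name, c.amount FROM customers p JOIN purchases c ON c.customer_id = p.id

Result:
id | name  | amount 
---+-------+--------
1  | Bob   | 1259.16
2  | Dave  | 720.74 
3  | Eve   | 150.95 
4  | Frank | 1393.42
5  | Bob   | 209.96 
6  | Bob   | 607.59 
7  | Frank | 520.1  
8  | Eve   | 535.93 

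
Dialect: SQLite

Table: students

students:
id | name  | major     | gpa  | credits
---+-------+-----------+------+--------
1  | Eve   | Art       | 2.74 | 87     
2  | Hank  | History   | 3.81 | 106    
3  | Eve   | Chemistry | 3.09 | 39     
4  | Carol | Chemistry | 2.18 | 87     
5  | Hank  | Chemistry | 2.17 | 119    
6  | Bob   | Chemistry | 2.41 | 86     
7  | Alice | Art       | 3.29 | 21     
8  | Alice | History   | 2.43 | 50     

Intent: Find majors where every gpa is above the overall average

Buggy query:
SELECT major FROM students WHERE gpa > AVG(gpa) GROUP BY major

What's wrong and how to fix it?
Bug: AVG() is an aggregate; it can't sit directly in WHERE

Fix: Compute the overall average in a scalar subquery and compare each group's MIN against it in HAVING

Corrected query:
SELECT major FROM students GROUP BY major HAVING MIN(gpa) > (SELECT AVG(gpa) FROM students)

Result:
(no rows)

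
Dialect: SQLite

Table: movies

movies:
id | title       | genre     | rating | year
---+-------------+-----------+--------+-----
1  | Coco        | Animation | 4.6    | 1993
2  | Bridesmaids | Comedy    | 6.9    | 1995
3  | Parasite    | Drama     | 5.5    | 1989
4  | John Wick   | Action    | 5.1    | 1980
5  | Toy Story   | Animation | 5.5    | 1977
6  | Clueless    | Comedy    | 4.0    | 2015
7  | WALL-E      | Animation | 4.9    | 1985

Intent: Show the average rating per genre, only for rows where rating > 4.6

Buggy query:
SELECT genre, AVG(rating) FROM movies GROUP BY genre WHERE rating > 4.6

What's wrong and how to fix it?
Bug: Row-level WHERE must come before GROUP BY in the clause order

Fix: Move the WHERE clause before GROUP BY

Corrected query:
SELECT genre, AVG(rating) FROM movies WHERE rating > 4.6 GROUP BY genre

Result:
genre     | AVG(rating)
----------+------------
Action    | 5.1        
Animation | 5.2        
Comedy    | 6.9        
Drama     | 5.5        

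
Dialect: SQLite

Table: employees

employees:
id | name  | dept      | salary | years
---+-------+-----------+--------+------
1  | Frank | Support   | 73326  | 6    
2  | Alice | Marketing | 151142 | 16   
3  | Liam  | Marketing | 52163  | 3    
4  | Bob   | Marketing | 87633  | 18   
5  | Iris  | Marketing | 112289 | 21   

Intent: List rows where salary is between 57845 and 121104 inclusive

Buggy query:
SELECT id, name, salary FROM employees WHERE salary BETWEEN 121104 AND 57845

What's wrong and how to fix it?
Bug: The bounds are reversed; BETWEEN a AND b requires a <= b to match anything

Fix: Write BETWEEN 57845 AND 121104

Corrected query:
SELECT id, name, salary FROM employees WHERE salary BETWEEN 57845 AND 121104

Result:
id | name  | salary
---+-------+-------
1  | Frank | 73326 
4  | Bob   | 87633 
5  | Iris  | 112289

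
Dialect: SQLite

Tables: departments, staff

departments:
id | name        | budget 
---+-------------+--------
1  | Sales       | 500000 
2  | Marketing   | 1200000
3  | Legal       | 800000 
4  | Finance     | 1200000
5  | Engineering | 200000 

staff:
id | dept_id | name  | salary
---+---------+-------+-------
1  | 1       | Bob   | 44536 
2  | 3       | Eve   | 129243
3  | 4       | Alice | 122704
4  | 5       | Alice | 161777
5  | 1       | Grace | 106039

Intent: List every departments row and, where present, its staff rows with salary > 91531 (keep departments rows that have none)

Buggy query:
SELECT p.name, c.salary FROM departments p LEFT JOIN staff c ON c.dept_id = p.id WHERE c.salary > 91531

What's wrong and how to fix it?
Bug: A WHERE condition on the right-hand table after LEFT JOIN drops unmatched parents

Fix: Put 'c.salary > 91531' in the JOIN's ON clause instead of WHERE

Corrected query:
SELECT p.name, c.salary FROM departments p LEFT JOIN staff c ON c.dept_id = p.id AND c.salary > 91531

Result:
name        | salary
------------+-------
Sales       | 106039
Marketing   | NULL  
Legal       | 129243
Finance     | 122704
Engineering | 161777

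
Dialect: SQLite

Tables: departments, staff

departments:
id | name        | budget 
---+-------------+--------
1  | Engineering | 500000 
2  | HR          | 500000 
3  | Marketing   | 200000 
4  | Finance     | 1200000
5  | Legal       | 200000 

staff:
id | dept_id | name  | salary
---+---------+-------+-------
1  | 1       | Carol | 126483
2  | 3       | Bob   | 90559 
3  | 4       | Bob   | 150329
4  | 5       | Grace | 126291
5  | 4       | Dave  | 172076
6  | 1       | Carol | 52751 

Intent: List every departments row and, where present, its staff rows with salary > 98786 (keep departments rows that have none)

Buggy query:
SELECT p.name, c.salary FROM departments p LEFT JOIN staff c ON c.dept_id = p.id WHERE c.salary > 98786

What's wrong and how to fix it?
Bug: A WHERE condition on the right-hand table after LEFT JOIN drops unmatched parents

Fix: Put 'c.salary > 98786' in the JOIN's ON clause instead of WHERE

Corrected query:
SELECT p.name, c.salary FROM departments p LEFT JOIN staff c ON c.dept_id = p.id AND c.salary > 98786

Result:
name        | salary
------------+-------
Engineering | 126483
HR          | NULL  
Marketing   | NULL  
Finance     | 150329
Finance     | 172076
Legal       | 126291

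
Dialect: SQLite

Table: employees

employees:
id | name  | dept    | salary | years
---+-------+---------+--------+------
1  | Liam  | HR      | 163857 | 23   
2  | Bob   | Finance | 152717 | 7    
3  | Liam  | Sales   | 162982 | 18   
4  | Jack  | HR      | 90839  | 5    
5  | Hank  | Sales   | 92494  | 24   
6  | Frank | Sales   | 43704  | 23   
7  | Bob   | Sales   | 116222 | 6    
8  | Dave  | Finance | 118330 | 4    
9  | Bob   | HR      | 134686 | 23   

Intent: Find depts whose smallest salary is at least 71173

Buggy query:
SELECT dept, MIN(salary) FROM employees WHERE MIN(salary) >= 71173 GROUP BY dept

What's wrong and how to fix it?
Bug: MIN() in WHERE is a misuse of aggregate

Fix: Use HAVING for the per-group MIN condition

Corrected query:
SELECT dept, MIN(salary) FROM employees GROUP BY dept HAVING MIN(salary) >= 71173

Result:
dept    | MIN(salary)
--------+------------
Finance | 118330     
HR      | 90839      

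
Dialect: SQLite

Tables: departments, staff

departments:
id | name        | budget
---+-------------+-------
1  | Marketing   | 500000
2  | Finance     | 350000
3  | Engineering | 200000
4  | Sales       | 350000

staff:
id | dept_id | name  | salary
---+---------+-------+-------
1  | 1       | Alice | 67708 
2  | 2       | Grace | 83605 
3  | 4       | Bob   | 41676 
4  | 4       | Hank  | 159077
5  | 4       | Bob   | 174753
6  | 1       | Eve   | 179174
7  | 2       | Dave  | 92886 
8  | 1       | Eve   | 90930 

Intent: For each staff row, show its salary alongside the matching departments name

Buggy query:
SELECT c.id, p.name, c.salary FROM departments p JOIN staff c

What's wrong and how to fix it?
Bug: JOIN with no ON clause produces a cartesian product; every staff row pairs with every departments row

Fix: Add ON c.dept_id = p.id to the JOIN

Corrected query:
SELECT c.id, p.name, c.salary FROM departments p JOIN staff c ON c.dept_id = p.id

Result:
id | name      | salary
---+-----------+-------
1  | Marketing | 67708 
2  | Finance   | 83605 
3  | Sales     | 41676 
4  | Sales     | 159077
5  | Sales     | 174753
6  | Marketing | 179174
7  | Finance   | 92886 
8  | Marketing | 90930 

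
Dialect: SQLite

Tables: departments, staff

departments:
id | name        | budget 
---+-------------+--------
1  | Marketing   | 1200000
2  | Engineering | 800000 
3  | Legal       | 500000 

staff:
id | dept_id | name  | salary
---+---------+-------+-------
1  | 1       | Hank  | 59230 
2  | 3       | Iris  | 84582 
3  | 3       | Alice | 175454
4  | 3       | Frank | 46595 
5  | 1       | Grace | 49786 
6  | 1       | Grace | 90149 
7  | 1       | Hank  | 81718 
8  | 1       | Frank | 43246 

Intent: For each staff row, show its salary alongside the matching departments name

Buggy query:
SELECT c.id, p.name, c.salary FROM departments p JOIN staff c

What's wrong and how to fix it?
Bug: JOIN with no ON clause produces a cartesian product; every staff row pairs with every departments row

Fix: Add ON c.dept_id = p.id to the JOIN

Corrected query:
SELECT c.id, p.name, c.salary FROM departments p JOIN staff c ON c.dept_id = p.id

Result:
id | name      | salary
---+-----------+-------
1  | Marketing | 59230 
2  | Legal     | 84582 
3  | Legal     | 175454
4  | Legal     | 46595 
5  | Marketing | 49786 
6  | Marketing | 90149 
7  | Marketing | 81718 
8  | Marketing | 43246 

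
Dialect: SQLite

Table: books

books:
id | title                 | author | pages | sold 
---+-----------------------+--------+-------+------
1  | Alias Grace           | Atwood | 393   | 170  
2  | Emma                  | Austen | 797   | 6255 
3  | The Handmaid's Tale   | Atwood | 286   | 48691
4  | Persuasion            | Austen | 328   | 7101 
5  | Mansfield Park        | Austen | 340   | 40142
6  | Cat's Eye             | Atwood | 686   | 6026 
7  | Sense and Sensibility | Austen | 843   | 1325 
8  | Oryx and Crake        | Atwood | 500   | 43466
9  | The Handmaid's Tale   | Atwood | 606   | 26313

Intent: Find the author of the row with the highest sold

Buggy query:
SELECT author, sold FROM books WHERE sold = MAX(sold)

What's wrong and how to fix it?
Bug: MAX(sold) is an aggregate and cannot be used directly in WHERE

Fix: Use a subquery: WHERE sold = (SELECT MAX(sold) FROM books)

Corrected query:
SELECT author, sold FROM books WHERE sold = (SELECT MAX(sold) FROM books)

Result:
author | sold 
-------+------
Atwood | 48691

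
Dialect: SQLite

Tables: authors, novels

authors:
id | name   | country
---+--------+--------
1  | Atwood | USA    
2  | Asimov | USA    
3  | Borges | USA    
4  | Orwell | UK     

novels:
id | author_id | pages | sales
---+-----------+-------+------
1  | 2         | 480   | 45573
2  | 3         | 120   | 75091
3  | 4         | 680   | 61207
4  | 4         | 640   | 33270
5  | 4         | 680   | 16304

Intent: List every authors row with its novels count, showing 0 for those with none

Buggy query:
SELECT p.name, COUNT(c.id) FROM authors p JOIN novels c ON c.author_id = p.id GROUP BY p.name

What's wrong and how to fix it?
Bug: INNER JOIN drops authors rows that have no matching novels rows

Fix: Switch to LEFT JOIN to retain unmatched parent rows

Corrected query:
SELECT p.name, COUNT(c.id) FROM authors p LEFT JOIN novels c ON c.author_id = p.id GROUP BY p.name

Result:
name   | COUNT(c.id)
-------+------------
Asimov | 1          
Atwood | 0          
Borges | 1          
Orwell | 3          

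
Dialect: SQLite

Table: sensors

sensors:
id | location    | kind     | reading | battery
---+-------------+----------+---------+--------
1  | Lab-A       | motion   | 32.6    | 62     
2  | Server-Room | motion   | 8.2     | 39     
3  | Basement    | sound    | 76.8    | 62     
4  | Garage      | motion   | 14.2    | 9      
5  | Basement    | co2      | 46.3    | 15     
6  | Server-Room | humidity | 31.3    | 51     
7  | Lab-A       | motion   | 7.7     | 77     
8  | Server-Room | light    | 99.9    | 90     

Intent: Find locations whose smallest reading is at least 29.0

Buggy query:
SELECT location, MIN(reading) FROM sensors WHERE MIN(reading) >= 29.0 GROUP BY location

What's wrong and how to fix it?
Bug: MIN() in WHERE is a misuse of aggregate

Fix: Use HAVING for the per-group MIN condition

Corrected query:
SELECT location, MIN(reading) FROM sensors GROUP BY location HAVING MIN(reading) >= 29.0

Result:
location | MIN(reading)
---------+-------------
Basement | 46.3        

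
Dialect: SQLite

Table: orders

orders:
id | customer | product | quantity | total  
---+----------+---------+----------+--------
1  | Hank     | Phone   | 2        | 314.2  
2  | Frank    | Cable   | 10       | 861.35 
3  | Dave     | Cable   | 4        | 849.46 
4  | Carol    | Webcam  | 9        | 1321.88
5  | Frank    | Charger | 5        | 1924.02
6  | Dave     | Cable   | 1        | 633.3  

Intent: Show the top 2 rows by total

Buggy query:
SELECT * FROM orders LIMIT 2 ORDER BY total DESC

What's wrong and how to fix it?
Bug: LIMIT must come after ORDER BY

Fix: Swap the clauses: ORDER BY first, then LIMIT

Corrected query:
SELECT * FROM orders ORDER BY total DESC LIMIT 2

Result:
id | customer | product | quantity | total  
---+----------+---------+----------+--------
5  | Frank    | Charger | 5        | 1924.02
4  | Carol    | Webcam  | 9        | 1321.88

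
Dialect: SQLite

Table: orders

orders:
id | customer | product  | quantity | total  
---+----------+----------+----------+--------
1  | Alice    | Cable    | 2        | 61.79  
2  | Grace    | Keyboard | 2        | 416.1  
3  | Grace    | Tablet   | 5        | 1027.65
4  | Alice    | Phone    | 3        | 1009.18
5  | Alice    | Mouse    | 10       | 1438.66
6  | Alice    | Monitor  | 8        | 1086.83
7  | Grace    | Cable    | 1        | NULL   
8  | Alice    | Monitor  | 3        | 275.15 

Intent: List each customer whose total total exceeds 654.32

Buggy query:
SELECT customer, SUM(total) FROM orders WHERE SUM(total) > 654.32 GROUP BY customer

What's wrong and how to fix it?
Bug: Aggregate functions cannot appear in a WHERE clause

Fix: Move the aggregate condition to a HAVING clause

Corrected query:
SELECT customer, SUM(total) FROM orders GROUP BY customer HAVING SUM(total) > 654.32

Result:
customer | SUM(total)
---------+-----------
Alice    | 3871.61   
Grace    | 1443.75   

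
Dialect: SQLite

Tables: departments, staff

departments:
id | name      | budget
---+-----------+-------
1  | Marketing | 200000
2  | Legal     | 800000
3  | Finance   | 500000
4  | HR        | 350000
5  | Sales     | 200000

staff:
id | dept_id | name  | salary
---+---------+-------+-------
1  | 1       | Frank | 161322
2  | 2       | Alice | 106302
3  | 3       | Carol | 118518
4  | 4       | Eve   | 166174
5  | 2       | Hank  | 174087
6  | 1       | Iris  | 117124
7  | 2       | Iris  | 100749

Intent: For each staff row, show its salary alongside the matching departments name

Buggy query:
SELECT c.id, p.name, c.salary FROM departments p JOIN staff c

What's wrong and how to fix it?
Bug: JOIN with no ON clause produces a cartesian product; every staff row pairs with every departments row

Fix: Add ON c.dept_id = p.id to the JOIN

Corrected query:
SELECT c.id, p.name, c.salary FROM departments p JOIN staff c ON c.dept_id = p.id

Result:
id | name      | salary
---+-----------+-------
1  | Marketing | 161322
2  | Legal     | 106302
3  | Finance   | 118518
4  | HR        | 166174
5  | Legal     | 174087
6  | Marketing | 117124
7  | Legal     | 100749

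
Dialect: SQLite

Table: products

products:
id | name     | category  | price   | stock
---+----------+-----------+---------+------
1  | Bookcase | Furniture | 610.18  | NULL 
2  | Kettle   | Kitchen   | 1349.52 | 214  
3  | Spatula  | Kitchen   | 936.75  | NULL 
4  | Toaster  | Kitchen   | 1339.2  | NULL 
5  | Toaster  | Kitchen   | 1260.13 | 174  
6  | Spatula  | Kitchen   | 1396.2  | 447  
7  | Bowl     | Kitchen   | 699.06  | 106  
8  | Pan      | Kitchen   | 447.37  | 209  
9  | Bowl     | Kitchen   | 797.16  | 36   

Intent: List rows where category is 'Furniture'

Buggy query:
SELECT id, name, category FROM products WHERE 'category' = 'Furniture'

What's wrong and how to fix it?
Bug: 'category' in single quotes is a string literal, not the column; the comparison is literal-vs-literal and never true

Fix: Reference the column as category without single quotes

Corrected query:
SELECT id, name, category FROM products WHERE category = 'Furniture'

Result:
id | name     | category 
---+----------+----------
1  | Bookcase | Furniture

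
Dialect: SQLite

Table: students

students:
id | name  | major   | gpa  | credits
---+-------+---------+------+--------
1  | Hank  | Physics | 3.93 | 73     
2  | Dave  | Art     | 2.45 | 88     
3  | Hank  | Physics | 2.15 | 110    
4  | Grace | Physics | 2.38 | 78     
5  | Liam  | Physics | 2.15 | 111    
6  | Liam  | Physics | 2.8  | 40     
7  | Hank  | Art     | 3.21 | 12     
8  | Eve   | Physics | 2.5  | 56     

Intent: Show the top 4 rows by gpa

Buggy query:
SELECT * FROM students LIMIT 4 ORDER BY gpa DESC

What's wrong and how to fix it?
Bug: LIMIT must come after ORDER BY

Fix: Swap the clauses: ORDER BY first, then LIMIT

Corrected query:
SELECT * FROM students ORDER BY gpa DESC LIMIT 4

Result:
id | name | major   | gpa  | credits
---+------+---------+------+--------
1  | Hank | Physics | 3.93 | 73     
7  | Hank | Art     | 3.21 | 12     
6  | Liam | Physics | 2.8  | 40     
8  | Eve  | Physics | 2.5  | 56     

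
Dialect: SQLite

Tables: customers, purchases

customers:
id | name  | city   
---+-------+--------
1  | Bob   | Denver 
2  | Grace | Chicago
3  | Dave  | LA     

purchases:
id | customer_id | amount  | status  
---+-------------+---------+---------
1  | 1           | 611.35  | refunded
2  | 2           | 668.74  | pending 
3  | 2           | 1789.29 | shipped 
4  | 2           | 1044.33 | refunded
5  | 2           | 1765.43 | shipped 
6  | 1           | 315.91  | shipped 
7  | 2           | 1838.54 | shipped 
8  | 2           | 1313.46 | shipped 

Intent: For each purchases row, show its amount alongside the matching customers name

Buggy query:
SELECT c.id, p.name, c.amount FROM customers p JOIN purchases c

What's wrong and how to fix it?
Bug: Missing join condition: each purchases row is matched to all customers rows instead of just its own

Fix: Specify the join condition linking the foreign key to the parent id

Corrected query:
SELECT c.id, p.name, c.amount FROM customers p JOIN purchases c ON c.customer_id = p.id

Result:
id | name  | amount 
---+-------+--------
1  | Bob   | 611.35 
2  | Grace | 668.74 
3  | Grace | 1789.29
4  | Grace | 1044.33
5  | Grace | 1765.43
6  | Bob   | 315.91 
7  | Grace | 1838.54
8  | Grace | 1313.46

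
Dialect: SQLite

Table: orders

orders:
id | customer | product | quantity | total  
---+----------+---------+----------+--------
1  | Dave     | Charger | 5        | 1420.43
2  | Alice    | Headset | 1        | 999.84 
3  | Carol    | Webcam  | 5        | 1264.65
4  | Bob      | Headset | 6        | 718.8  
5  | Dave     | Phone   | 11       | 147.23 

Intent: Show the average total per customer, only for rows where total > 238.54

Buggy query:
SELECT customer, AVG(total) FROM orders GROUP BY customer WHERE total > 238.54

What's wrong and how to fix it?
Bug: WHERE cannot follow GROUP BY

Fix: Place WHERE between FROM and GROUP BY

Corrected query:
SELECT customer, AVG(total) FROM orders WHERE total > 238.54 GROUP BY customer

Result:
customer | AVG(total)
---------+-----------
Alice    | 999.84    
Bob      | 718.8     
Carol    | 1264.65   
Dave     | 1420.43   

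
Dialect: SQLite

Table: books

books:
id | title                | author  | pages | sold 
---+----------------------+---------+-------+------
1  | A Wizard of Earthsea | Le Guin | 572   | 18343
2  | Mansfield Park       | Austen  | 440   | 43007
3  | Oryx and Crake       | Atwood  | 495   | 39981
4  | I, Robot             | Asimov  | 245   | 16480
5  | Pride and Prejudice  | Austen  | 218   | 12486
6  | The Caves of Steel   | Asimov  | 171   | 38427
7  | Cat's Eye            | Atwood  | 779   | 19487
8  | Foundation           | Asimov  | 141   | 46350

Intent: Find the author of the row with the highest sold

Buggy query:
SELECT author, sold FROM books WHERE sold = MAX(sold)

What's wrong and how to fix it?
Bug: WHERE is evaluated per row; an aggregate over the whole table isn't defined there

Fix: Wrap MAX in a scalar subquery so WHERE compares against a single value

Corrected query:
SELECT author, sold FROM books WHERE sold = (SELECT MAX(sold) FROM books)

Result:
author | sold 
-------+------
Asimov | 46350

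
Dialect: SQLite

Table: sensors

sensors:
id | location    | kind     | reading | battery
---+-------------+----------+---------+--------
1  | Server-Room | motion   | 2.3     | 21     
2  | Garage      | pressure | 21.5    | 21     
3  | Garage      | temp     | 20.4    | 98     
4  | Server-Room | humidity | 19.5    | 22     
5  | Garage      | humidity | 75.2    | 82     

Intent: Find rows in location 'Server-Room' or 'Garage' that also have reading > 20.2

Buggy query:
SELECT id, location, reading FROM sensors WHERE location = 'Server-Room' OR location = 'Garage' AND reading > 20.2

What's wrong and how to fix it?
Bug: AND binds tighter than OR, so this parses as location = 'Server-Room' OR (location = 'Garage' AND reading > 20.2)

Fix: Group the OR with parentheses (or use IN), then AND the threshold

Corrected query:
SELECT id, location, reading FROM sensors WHERE (location = 'Server-Room' OR location = 'Garage') AND reading > 20.2

Result:
id | location | reading
---+----------+--------
2  | Garage   | 21.5   
3  | Garage   | 20.4   
5  | Garage   | 75.2   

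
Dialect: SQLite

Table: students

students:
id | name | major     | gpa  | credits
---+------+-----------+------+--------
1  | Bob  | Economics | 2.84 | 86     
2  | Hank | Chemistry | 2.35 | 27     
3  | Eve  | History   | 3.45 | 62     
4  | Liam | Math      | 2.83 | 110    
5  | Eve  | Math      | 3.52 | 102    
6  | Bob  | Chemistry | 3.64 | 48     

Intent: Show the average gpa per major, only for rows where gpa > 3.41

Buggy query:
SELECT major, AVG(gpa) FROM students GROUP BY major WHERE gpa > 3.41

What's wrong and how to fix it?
Bug: WHERE cannot follow GROUP BY

Fix: Move the WHERE clause before GROUP BY

Corrected query:
SELECT major, AVG(gpa) FROM students WHERE gpa > 3.41 GROUP BY major

Result:
major     | AVG(gpa)
----------+---------
Chemistry | 3.64    
History   | 3.45    
Math      | 3.52    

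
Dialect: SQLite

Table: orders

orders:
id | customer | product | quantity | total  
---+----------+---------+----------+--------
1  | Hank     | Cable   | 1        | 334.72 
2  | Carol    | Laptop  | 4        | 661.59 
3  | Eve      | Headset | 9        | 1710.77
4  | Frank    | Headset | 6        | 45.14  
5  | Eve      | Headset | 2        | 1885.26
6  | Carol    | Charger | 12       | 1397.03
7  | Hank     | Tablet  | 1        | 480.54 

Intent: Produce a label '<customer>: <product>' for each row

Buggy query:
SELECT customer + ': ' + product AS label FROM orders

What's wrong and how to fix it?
Bug: '+' is numeric addition; on text columns SQLite converts them to 0 instead of concatenating

Fix: Replace + with || to concatenate text

Corrected query:
SELECT customer || ': ' || product AS label FROM orders

Result:
label         
--------------
Hank: Cable   
Carol: Laptop 
Eve: Headset  
Frank: Headset
Eve: Headset  
Carol: Charger
Hank: Tablet  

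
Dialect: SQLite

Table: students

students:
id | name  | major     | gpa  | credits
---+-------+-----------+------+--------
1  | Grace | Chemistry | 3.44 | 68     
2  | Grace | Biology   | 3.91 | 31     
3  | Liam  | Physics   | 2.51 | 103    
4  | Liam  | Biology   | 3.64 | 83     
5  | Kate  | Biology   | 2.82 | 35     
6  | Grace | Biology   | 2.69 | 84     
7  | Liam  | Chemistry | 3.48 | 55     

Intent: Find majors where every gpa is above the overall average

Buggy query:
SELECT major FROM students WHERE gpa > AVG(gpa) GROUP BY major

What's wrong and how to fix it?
Bug: WHERE evaluates per row before aggregation, so AVG() is unavailable

Fix: Compute the overall average in a scalar subquery and compare each group's MIN against it in HAVING

Corrected query:
SELECT major FROM students GROUP BY major HAVING MIN(gpa) > (SELECT AVG(gpa) FROM students)

Result:
major    
---------
Chemistry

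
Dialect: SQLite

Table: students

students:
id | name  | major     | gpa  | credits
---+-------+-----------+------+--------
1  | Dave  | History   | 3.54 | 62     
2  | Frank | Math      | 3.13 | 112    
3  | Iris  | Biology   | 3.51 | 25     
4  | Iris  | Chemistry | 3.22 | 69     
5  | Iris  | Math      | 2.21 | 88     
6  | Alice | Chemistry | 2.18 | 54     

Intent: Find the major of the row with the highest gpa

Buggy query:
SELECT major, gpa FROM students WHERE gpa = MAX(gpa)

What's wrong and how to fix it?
Bug: MAX(gpa) is an aggregate and cannot be used directly in WHERE

Fix: Wrap MAX in a scalar subquery so WHERE compares against a single value

Corrected query:
SELECT major, gpa FROM students WHERE gpa = (SELECT MAX(gpa) FROM students)

Result:
major   | gpa 
--------+-----
History | 3.54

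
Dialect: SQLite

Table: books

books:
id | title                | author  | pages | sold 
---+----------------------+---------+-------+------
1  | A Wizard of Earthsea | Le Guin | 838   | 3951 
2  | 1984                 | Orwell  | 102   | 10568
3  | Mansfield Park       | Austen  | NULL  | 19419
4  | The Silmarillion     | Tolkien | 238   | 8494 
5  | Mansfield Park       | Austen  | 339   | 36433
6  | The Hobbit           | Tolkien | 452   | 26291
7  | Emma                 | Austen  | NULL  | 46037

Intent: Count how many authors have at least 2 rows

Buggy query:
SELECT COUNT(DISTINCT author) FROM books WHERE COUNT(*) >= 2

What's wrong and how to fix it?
Bug: COUNT(*) cannot appear in WHERE; the per-group count doesn't exist yet

Fix: Use a subquery that GROUPs and filters with HAVING, then count its rows

Corrected query:
SELECT COUNT(*) FROM (SELECT author FROM books GROUP BY author HAVING COUNT(*) >= 2)

Result:
COUNT(*)
--------
2       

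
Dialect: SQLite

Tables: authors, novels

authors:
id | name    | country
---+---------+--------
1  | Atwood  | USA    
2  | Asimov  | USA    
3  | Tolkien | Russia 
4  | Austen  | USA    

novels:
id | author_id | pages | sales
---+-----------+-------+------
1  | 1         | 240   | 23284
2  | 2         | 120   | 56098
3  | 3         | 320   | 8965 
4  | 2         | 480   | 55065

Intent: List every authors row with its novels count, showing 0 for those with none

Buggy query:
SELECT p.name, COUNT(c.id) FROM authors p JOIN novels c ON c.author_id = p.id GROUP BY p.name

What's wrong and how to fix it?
Bug: An inner join excludes parents with zero children

Fix: Switch to LEFT JOIN to retain unmatched parent rows

Corrected query:
SELECT p.name, COUNT(c.id) FROM authors p LEFT JOIN novels c ON c.author_id = p.id GROUP BY p.name

Result:
name    | COUNT(c.id)
--------+------------
Asimov  | 2          
Atwood  | 1          
Austen  | 0          
Tolkien | 1          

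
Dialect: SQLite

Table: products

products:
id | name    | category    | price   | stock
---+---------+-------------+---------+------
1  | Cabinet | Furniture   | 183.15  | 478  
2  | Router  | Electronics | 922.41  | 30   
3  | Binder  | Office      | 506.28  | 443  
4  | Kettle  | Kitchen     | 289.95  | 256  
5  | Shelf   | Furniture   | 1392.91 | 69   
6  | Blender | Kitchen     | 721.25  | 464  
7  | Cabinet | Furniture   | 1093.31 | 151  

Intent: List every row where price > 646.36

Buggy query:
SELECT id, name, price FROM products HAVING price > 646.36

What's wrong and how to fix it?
Bug: HAVING filters the output of aggregation, but this query has no GROUP BY and no aggregate functions, so SQLite rejects it (HAVING clause on a non-aggregate query); the condition here is per row

Fix: Replace HAVING with WHERE since the condition applies to individual rows

Corrected query:
SELECT id, name, price FROM products WHERE price > 646.36

Result:
id | name    | price  
---+---------+--------
2  | Router  | 922.41 
5  | Shelf   | 1392.91
6  | Blender | 721.25 
7  | Cabinet | 1093.31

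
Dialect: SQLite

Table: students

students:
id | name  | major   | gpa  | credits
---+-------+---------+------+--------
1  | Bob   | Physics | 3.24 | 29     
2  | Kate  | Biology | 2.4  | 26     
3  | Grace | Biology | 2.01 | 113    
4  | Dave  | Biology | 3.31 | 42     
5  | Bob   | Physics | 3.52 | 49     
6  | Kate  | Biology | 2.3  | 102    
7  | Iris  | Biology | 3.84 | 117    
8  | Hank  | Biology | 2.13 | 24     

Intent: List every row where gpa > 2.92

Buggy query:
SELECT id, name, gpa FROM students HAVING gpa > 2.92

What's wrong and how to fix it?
Bug: HAVING filters the output of aggregation, but this query has no GROUP BY and no aggregate functions, so SQLite rejects it (HAVING clause on a non-aggregate query); the condition here is per row

Fix: Replace HAVING with WHERE since the condition applies to individual rows

Corrected query:
SELECT id, name, gpa FROM students WHERE gpa > 2.92

Result:
id | name | gpa 
---+------+-----
1  | Bob  | 3.24
4  | Dave | 3.31
5  | Bob  | 3.52
7  | Iris | 3.84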